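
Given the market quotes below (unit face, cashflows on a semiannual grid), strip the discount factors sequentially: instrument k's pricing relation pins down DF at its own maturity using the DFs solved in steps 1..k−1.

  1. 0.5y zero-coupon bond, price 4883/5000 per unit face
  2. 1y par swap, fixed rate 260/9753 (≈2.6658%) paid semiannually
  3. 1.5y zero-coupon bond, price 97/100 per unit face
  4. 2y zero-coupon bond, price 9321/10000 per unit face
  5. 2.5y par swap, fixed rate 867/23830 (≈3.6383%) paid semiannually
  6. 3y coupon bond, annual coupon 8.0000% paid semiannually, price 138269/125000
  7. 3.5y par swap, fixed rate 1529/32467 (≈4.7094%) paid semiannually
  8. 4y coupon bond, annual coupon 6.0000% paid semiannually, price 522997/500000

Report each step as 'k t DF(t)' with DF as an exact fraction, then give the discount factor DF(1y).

step 1 [0.5y] zero: DF = P = 4883/5000 ≈ 0.976600
step 2 [1y] swap r/2=130/9753: DF=(1 − 130/9753·(0.976600))/(1+130/9753) = 487/500 ≈ 0.974000
step 3 [1.5y] zero: DF = P = 97/100 ≈ 0.970000
step 4 [2y] zero: DF = P = 9321/10000 ≈ 0.932100
step 5 [2.5y] swap r/2=867/47660: DF=(1 − 867/47660·(0.976600+0.974000+0.970000+0.932100))/(1+867/47660) = 9133/10000 ≈ 0.913300
step 6 [3y] bond c/2=1/25: DF=(138269/125000 − 1/25·(0.976600+0.974000+0.970000+0.932100+0.913300))/(1+1/25) = 8803/10000 ≈ 0.880300
step 7 [3.5y] swap r/2=1529/64934: DF=(1 − 1529/64934·(0.976600+0.974000+0.970000+0.932100+0.913300+0.880300))/(1+1529/64934) = 8471/10000 ≈ 0.847100
step 8 [4y] bond c/2=3/100: DF=(522997/500000 − 3/100·(0.976600+0.974000+0.970000+0.932100+0.913300+0.880300+0.847100))/(1+3/100) = 1033/1250 ≈ 0.826400

1 1/2 4883/5000
2 1 487/500
3 3/2 97/100
4 2 9321/10000
5 5/2 9133/10000
6 3 8803/10000
7 7/2 8471/10000
8 4 1033/1250
DF(1y) = 487/500 ≈ 0.974000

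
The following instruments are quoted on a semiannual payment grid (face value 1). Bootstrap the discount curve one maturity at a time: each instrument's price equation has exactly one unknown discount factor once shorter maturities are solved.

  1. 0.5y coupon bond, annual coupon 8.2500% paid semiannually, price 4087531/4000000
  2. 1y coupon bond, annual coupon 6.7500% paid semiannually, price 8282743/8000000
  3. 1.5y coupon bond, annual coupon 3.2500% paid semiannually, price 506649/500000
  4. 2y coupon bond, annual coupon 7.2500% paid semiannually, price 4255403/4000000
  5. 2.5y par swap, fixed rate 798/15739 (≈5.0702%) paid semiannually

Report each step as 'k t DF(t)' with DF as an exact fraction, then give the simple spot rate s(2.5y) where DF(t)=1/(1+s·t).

step 1 [0.5y] bond c/2=33/800: DF=(4087531/4000000 − 33/800·(0))/(1+33/800) = 4907/5000 ≈ 0.981400
step 2 [1y] bond c/2=27/800: DF=(8282743/8000000 − 27/800·(0.981400))/(1+27/800) = 1939/2000 ≈ 0.969500
step 3 [1.5y] bond c/2=13/800: DF=(506649/500000 − 13/800·(0.981400+0.969500))/(1+13/800) = 9659/10000 ≈ 0.965900
step 4 [2y] bond c/2=29/800: DF=(4255403/4000000 − 29/800·(0.981400+0.969500+0.965900))/(1+29/800) = 4623/5000 ≈ 0.924600
step 5 [2.5y] swap r/2=399/15739: DF=(1 − 399/15739·(0.981400+0.969500+0.965900+0.924600))/(1+399/15739) = 8803/10000 ≈ 0.880300

1 1/2 4907/5000
2 1 1939/2000
3 3/2 9659/10000
4 2 4623/5000
5 5/2 8803/10000
s(2.5y) = (1/(8803/10000) − 1)/(5/2) = 2394/44015 ≈ 5.4391%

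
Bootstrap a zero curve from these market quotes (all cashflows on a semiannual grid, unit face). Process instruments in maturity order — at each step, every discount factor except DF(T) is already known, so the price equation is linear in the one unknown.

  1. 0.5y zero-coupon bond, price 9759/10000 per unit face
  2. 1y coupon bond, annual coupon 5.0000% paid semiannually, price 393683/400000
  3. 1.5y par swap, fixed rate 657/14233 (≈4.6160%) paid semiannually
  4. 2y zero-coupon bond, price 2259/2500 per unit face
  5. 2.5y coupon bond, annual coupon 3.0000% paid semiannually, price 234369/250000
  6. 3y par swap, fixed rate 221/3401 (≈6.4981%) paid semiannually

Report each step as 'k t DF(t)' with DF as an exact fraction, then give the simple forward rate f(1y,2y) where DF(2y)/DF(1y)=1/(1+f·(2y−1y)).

1 1/2 9759/10000
2 1 2341/2500
3 3/2 9343/10000
4 2 2259/2500
5 5/2 4341/5000
6 3 1029/1250
f(1y,2y) = ((2341/2500)/(2259/2500) − 1)/(1) = 82/2259 ≈ 3.6299%

step 1 [0.5y] zero: DF = P = 9759/10000 ≈ 0.975900
step 2 [1y] bond c/2=1/40: DF=(393683/400000 − 1/40·(0.975900))/(1+1/40) = 2341/2500 ≈ 0.936400
step 3 [1.5y] swap r/2=657/28466: DF=(1 − 657/28466·(0.975900+0.936400))/(1+657/28466) = 9343/10000 ≈ 0.934300
step 4 [2y] zero: DF = P = 2259/2500 ≈ 0.903600
step 5 [2.5y] bond c/2=3/200: DF=(234369/250000 − 3/200·(0.975900+0.936400+0.934300+0.903600))/(1+3/200) = 4341/5000 ≈ 0.868200
step 6 [3y] swap r/2=221/6802: DF=(1 − 221/6802·(0.975900+0.936400+0.934300+0.903600+0.868200))/(1+221/6802) = 1029/1250 ≈ 0.823200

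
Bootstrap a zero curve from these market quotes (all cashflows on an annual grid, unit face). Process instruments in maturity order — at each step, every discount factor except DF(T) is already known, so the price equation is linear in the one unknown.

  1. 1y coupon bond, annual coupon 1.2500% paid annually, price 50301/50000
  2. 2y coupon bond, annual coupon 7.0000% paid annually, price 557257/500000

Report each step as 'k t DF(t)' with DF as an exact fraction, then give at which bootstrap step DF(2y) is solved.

step 1 [1y] bond c/1=1/80: DF=(50301/50000 − 1/80·(0))/(1+1/80) = 621/625 ≈ 0.993600
step 2 [2y] bond c/1=7/100: DF=(557257/500000 − 7/100·(0.993600))/(1+7/100) = 4883/5000 ≈ 0.976600

1 1 621/625
2 2 4883/5000
DF(2y) is solved at step 2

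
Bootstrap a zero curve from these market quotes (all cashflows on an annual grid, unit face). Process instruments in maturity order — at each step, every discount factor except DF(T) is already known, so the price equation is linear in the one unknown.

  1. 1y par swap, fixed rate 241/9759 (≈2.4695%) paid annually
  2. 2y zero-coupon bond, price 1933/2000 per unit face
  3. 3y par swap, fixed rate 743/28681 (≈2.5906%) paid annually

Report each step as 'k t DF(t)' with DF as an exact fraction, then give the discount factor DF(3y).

1 1 9759/10000
2 2 1933/2000
3 3 9257/10000
DF(3y) = 9257/10000 ≈ 0.925700

step 1 [1y] swap r/1=241/9759: DF=(1 − 241/9759·(0))/(1+241/9759) = 9759/10000 ≈ 0.975900
step 2 [2y] zero: DF = P = 1933/2000 ≈ 0.966500
step 3 [3y] swap r/1=743/28681: DF=(1 − 743/28681·(0.975900+0.966500))/(1+743/28681) = 9257/10000 ≈ 0.925700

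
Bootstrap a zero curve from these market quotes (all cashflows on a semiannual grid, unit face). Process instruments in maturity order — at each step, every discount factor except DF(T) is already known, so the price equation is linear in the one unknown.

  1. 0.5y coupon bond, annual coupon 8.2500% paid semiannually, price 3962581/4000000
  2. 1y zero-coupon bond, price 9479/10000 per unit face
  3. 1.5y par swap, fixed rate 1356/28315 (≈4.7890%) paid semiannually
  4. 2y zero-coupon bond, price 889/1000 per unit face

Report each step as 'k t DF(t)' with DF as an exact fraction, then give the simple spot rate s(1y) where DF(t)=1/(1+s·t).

1 1/2 4757/5000
2 1 9479/10000
3 3/2 4661/5000
4 2 889/1000
s(1y) = (1/(9479/10000) − 1)/(1) = 521/9479 ≈ 5.4964%

step 1 [0.5y] bond c/2=33/800: DF=(3962581/4000000 − 33/800·(0))/(1+33/800) = 4757/5000 ≈ 0.951400
step 2 [1y] zero: DF = P = 9479/10000 ≈ 0.947900
step 3 [1.5y] swap r/2=678/28315: DF=(1 − 678/28315·(0.951400+0.947900))/(1+678/28315) = 4661/5000 ≈ 0.932200
step 4 [2y] zero: DF = P = 889/1000 ≈ 0.889000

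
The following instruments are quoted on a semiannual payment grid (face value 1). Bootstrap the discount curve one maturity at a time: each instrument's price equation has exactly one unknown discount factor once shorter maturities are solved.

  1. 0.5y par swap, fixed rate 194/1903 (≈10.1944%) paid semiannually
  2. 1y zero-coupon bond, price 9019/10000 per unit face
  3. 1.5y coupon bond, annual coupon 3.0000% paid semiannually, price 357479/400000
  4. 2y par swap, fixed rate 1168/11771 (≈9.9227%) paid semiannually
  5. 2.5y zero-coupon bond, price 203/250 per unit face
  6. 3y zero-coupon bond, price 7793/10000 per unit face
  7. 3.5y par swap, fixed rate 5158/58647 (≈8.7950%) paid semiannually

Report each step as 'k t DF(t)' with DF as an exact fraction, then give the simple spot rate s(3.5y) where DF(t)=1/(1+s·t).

1 1/2 1903/2000
2 1 9019/10000
3 3/2 8531/10000
4 2 1031/1250
5 5/2 203/250
6 3 7793/10000
7 7/2 7421/10000
s(3.5y) = (1/(7421/10000) − 1)/(7/2) = 5158/51947 ≈ 9.9294%

step 1 [0.5y] swap r/2=97/1903: DF=(1 − 97/1903·(0))/(1+97/1903) = 1903/2000 ≈ 0.951500
step 2 [1y] zero: DF = P = 9019/10000 ≈ 0.901900
step 3 [1.5y] bond c/2=3/200: DF=(357479/400000 − 3/200·(0.951500+0.901900))/(1+3/200) = 8531/10000 ≈ 0.853100
step 4 [2y] swap r/2=584/11771: DF=(1 − 584/11771·(0.951500+0.901900+0.853100))/(1+584/11771) = 1031/1250 ≈ 0.824800
step 5 [2.5y] zero: DF = P = 203/250 ≈ 0.812000
step 6 [3y] zero: DF = P = 7793/10000 ≈ 0.779300
step 7 [3.5y] swap r/2=2579/58647: DF=(1 − 2579/58647·(0.951500+0.901900+0.853100+0.824800+0.812000+0.779300))/(1+2579/58647) = 7421/10000 ≈ 0.742100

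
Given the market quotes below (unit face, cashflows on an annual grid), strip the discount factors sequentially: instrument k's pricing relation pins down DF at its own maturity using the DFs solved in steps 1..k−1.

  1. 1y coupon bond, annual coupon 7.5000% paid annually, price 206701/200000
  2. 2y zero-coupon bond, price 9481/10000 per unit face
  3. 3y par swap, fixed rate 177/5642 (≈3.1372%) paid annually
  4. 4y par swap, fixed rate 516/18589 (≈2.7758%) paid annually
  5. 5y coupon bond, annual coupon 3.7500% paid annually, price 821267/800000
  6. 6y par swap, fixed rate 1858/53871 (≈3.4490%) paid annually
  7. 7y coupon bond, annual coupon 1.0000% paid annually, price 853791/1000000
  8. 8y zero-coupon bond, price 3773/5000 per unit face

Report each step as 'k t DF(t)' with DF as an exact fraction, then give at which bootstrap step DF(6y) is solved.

step 1 [1y] bond c/1=3/40: DF=(206701/200000 − 3/40·(0))/(1+3/40) = 4807/5000 ≈ 0.961400
step 2 [2y] zero: DF = P = 9481/10000 ≈ 0.948100
step 3 [3y] swap r/1=177/5642: DF=(1 − 177/5642·(0.961400+0.948100))/(1+177/5642) = 1823/2000 ≈ 0.911500
step 4 [4y] swap r/1=516/18589: DF=(1 − 516/18589·(0.961400+0.948100+0.911500))/(1+516/18589) = 1121/1250 ≈ 0.896800
step 5 [5y] bond c/1=3/80: DF=(821267/800000 − 3/80·(0.961400+0.948100+0.911500+0.896800))/(1+3/80) = 8551/10000 ≈ 0.855100
step 6 [6y] swap r/1=1858/53871: DF=(1 − 1858/53871·(0.961400+0.948100+0.911500+0.896800+0.855100))/(1+1858/53871) = 4071/5000 ≈ 0.814200
step 7 [7y] bond c/1=1/100: DF=(853791/1000000 − 1/100·(0.961400+0.948100+0.911500+0.896800+0.855100+0.814200))/(1+1/100) = 99/125 ≈ 0.792000
step 8 [8y] zero: DF = P = 3773/5000 ≈ 0.754600

1 1 4807/5000
2 2 9481/10000
3 3 1823/2000
4 4 1121/1250
5 5 8551/10000
6 6 4071/5000
7 7 99/125
8 8 3773/5000
DF(6y) is solved at step 6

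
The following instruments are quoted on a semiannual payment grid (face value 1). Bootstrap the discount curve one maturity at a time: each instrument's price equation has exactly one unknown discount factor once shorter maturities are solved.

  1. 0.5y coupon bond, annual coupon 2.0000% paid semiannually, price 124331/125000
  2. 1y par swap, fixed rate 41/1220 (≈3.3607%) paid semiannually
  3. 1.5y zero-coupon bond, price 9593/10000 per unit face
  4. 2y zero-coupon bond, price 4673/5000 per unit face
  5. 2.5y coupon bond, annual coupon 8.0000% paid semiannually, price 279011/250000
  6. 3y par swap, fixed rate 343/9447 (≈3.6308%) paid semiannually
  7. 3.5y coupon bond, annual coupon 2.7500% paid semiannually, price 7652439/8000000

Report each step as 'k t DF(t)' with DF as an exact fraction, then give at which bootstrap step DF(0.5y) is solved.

1 1/2 1231/1250
2 1 1209/1250
3 3/2 9593/10000
4 2 4673/5000
5 5/2 2313/2500
6 3 8971/10000
7 7/2 8667/10000
DF(0.5y) is solved at step 1

step 1 [0.5y] bond c/2=1/100: DF=(124331/125000 − 1/100·(0))/(1+1/100) = 1231/1250 ≈ 0.984800
step 2 [1y] swap r/2=41/2440: DF=(1 − 41/2440·(0.984800))/(1+41/2440) = 1209/1250 ≈ 0.967200
step 3 [1.5y] zero: DF = P = 9593/10000 ≈ 0.959300
step 4 [2y] zero: DF = P = 4673/5000 ≈ 0.934600
step 5 [2.5y] bond c/2=1/25: DF=(279011/250000 − 1/25·(0.984800+0.967200+0.959300+0.934600))/(1+1/25) = 2313/2500 ≈ 0.925200
step 6 [3y] swap r/2=343/18894: DF=(1 − 343/18894·(0.984800+0.967200+0.959300+0.934600+0.925200))/(1+343/18894) = 8971/10000 ≈ 0.897100
step 7 [3.5y] bond c/2=11/800: DF=(7652439/8000000 − 11/800·(0.984800+0.967200+0.959300+0.934600+0.925200+0.897100))/(1+11/800) = 8667/10000 ≈ 0.866700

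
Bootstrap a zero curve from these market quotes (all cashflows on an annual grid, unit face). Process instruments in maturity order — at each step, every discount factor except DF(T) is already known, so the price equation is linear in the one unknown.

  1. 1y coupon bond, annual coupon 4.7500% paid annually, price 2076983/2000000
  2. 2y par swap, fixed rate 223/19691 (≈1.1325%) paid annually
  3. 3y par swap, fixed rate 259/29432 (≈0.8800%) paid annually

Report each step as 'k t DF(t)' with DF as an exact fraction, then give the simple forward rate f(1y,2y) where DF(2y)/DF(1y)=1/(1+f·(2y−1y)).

step 1 [1y] bond c/1=19/400: DF=(2076983/2000000 − 19/400·(0))/(1+19/400) = 4957/5000 ≈ 0.991400
step 2 [2y] swap r/1=223/19691: DF=(1 − 223/19691·(0.991400))/(1+223/19691) = 9777/10000 ≈ 0.977700
step 3 [3y] swap r/1=259/29432: DF=(1 − 259/29432·(0.991400+0.977700))/(1+259/29432) = 9741/10000 ≈ 0.974100

1 1 4957/5000
2 2 9777/10000
3 3 9741/10000
f(1y,2y) = ((4957/5000)/(9777/10000) − 1)/(1) = 137/9777 ≈ 1.4012%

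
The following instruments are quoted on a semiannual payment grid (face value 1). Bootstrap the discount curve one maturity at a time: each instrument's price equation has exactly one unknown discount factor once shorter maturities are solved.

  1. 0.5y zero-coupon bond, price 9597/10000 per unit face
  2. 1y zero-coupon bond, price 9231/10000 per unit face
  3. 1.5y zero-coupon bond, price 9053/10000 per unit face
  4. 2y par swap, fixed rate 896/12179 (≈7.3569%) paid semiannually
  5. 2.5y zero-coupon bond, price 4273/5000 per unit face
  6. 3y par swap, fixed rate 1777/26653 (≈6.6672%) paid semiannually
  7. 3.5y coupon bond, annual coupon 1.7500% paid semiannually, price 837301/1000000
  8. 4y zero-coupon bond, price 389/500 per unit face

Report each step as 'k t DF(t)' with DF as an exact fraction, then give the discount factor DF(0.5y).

1 1/2 9597/10000
2 1 9231/10000
3 3/2 9053/10000
4 2 541/625
5 5/2 4273/5000
6 3 8223/10000
7 7/2 3919/5000
8 4 389/500
DF(0.5y) = 9597/10000 ≈ 0.959700

step 1 [0.5y] zero: DF = P = 9597/10000 ≈ 0.959700
step 2 [1y] zero: DF = P = 9231/10000 ≈ 0.923100
step 3 [1.5y] zero: DF = P = 9053/10000 ≈ 0.905300
step 4 [2y] swap r/2=448/12179: DF=(1 − 448/12179·(0.959700+0.923100+0.905300))/(1+448/12179) = 541/625 ≈ 0.865600
step 5 [2.5y] zero: DF = P = 4273/5000 ≈ 0.854600
step 6 [3y] swap r/2=1777/53306: DF=(1 − 1777/53306·(0.959700+0.923100+0.905300+0.865600+0.854600))/(1+1777/53306) = 8223/10000 ≈ 0.822300
step 7 [3.5y] bond c/2=7/800: DF=(837301/1000000 − 7/800·(0.959700+0.923100+0.905300+0.865600+0.854600+0.822300))/(1+7/800) = 3919/5000 ≈ 0.783800
step 8 [4y] zero: DF = P = 389/500 ≈ 0.778000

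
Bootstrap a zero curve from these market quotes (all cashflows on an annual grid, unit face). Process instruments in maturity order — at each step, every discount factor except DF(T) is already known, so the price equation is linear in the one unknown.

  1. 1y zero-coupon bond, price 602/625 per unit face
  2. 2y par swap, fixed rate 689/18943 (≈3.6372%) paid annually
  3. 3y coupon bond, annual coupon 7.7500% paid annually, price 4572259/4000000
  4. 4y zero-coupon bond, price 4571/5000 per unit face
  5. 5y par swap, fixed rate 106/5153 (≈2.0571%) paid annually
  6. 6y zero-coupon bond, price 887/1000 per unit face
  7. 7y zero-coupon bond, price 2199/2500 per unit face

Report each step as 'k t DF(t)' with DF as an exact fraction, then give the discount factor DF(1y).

step 1 [1y] zero: DF = P = 602/625 ≈ 0.963200
step 2 [2y] swap r/1=689/18943: DF=(1 − 689/18943·(0.963200))/(1+689/18943) = 9311/10000 ≈ 0.931100
step 3 [3y] bond c/1=31/400: DF=(4572259/4000000 − 31/400·(0.963200+0.931100))/(1+31/400) = 4623/5000 ≈ 0.924600
step 4 [4y] zero: DF = P = 4571/5000 ≈ 0.914200
step 5 [5y] swap r/1=106/5153: DF=(1 − 106/5153·(0.963200+0.931100+0.924600+0.914200))/(1+106/5153) = 4523/5000 ≈ 0.904600
step 6 [6y] zero: DF = P = 887/1000 ≈ 0.887000
step 7 [7y] zero: DF = P = 2199/2500 ≈ 0.879600

1 1 602/625
2 2 9311/10000
3 3 4623/5000
4 4 4571/5000
5 5 4523/5000
6 6 887/1000
7 7 2199/2500
DF(1y) = 602/625 ≈ 0.963200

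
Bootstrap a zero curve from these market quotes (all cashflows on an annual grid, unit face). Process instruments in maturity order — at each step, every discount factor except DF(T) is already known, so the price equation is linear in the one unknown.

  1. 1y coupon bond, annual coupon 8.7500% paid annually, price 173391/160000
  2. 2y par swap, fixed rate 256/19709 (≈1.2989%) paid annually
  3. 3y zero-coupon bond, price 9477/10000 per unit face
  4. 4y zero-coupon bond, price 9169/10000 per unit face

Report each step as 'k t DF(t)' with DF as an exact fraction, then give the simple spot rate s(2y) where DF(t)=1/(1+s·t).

step 1 [1y] bond c/1=7/80: DF=(173391/160000 − 7/80·(0))/(1+7/80) = 1993/2000 ≈ 0.996500
step 2 [2y] swap r/1=256/19709: DF=(1 − 256/19709·(0.996500))/(1+256/19709) = 609/625 ≈ 0.974400
step 3 [3y] zero: DF = P = 9477/10000 ≈ 0.947700
step 4 [4y] zero: DF = P = 9169/10000 ≈ 0.916900

1 1 1993/2000
2 2 609/625
3 3 9477/10000
4 4 9169/10000
s(2y) = (1/(609/625) − 1)/(2) = 8/609 ≈ 1.3136%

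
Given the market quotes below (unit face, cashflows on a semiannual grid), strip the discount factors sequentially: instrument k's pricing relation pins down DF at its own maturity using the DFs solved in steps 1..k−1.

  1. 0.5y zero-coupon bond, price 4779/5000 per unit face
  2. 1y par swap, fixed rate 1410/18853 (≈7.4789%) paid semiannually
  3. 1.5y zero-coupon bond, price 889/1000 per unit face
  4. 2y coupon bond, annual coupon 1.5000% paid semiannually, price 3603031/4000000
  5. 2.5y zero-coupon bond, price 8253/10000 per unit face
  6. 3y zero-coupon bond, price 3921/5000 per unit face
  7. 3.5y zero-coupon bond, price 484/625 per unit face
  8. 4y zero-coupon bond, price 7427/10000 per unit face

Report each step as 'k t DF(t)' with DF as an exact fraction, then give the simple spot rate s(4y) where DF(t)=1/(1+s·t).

1 1/2 4779/5000
2 1 1859/2000
3 3/2 889/1000
4 2 4367/5000
5 5/2 8253/10000
6 3 3921/5000
7 7/2 484/625
8 4 7427/10000
s(4y) = (1/(7427/10000) − 1)/(4) = 2573/29708 ≈ 8.6610%

step 1 [0.5y] zero: DF = P = 4779/5000 ≈ 0.955800
step 2 [1y] swap r/2=705/18853: DF=(1 − 705/18853·(0.955800))/(1+705/18853) = 1859/2000 ≈ 0.929500
step 3 [1.5y] zero: DF = P = 889/1000 ≈ 0.889000
step 4 [2y] bond c/2=3/400: DF=(3603031/4000000 − 3/400·(0.955800+0.929500+0.889000))/(1+3/400) = 4367/5000 ≈ 0.873400
step 5 [2.5y] zero: DF = P = 8253/10000 ≈ 0.825300
step 6 [3y] zero: DF = P = 3921/5000 ≈ 0.784200
step 7 [3.5y] zero: DF = P = 484/625 ≈ 0.774400
step 8 [4y] zero: DF = P = 7427/10000 ≈ 0.742700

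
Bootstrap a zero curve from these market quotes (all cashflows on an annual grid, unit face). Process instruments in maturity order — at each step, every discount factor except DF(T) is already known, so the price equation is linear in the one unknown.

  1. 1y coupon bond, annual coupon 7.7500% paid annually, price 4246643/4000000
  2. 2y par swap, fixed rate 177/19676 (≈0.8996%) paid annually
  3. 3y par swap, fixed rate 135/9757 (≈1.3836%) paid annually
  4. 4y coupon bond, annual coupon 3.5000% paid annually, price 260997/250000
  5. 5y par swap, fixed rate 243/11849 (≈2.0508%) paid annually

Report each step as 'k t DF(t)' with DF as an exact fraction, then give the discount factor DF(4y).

step 1 [1y] bond c/1=31/400: DF=(4246643/4000000 − 31/400·(0))/(1+31/400) = 9853/10000 ≈ 0.985300
step 2 [2y] swap r/1=177/19676: DF=(1 − 177/19676·(0.985300))/(1+177/19676) = 9823/10000 ≈ 0.982300
step 3 [3y] swap r/1=135/9757: DF=(1 − 135/9757·(0.985300+0.982300))/(1+135/9757) = 1919/2000 ≈ 0.959500
step 4 [4y] bond c/1=7/200: DF=(260997/250000 − 7/200·(0.985300+0.982300+0.959500))/(1+7/200) = 9097/10000 ≈ 0.909700
step 5 [5y] swap r/1=243/11849: DF=(1 − 243/11849·(0.985300+0.982300+0.959500+0.909700))/(1+243/11849) = 2257/2500 ≈ 0.902800

1 1 9853/10000
2 2 9823/10000
3 3 1919/2000
4 4 9097/10000
5 5 2257/2500
DF(4y) = 9097/10000 ≈ 0.909700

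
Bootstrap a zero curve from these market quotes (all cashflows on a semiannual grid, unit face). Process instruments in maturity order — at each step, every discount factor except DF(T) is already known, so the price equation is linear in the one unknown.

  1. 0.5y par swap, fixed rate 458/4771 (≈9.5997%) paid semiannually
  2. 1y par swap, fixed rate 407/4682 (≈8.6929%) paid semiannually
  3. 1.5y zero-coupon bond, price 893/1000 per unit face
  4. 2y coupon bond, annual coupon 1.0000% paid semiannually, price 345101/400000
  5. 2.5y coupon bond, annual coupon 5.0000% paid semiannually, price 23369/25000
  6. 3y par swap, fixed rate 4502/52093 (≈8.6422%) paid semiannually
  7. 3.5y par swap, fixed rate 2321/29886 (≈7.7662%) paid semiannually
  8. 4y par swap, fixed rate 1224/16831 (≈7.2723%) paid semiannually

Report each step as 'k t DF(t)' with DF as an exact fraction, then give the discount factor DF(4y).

1 1/2 4771/5000
2 1 4593/5000
3 3/2 893/1000
4 2 8447/10000
5 5/2 8239/10000
6 3 7749/10000
7 7/2 7679/10000
8 4 472/625
DF(4y) = 472/625 ≈ 0.755200

step 1 [0.5y] swap r/2=229/4771: DF=(1 − 229/4771·(0))/(1+229/4771) = 4771/5000 ≈ 0.954200
step 2 [1y] swap r/2=407/9364: DF=(1 − 407/9364·(0.954200))/(1+407/9364) = 4593/5000 ≈ 0.918600
step 3 [1.5y] zero: DF = P = 893/1000 ≈ 0.893000
step 4 [2y] bond c/2=1/200: DF=(345101/400000 − 1/200·(0.954200+0.918600+0.893000))/(1+1/200) = 8447/10000 ≈ 0.844700
step 5 [2.5y] bond c/2=1/40: DF=(23369/25000 − 1/40·(0.954200+0.918600+0.893000+0.844700))/(1+1/40) = 8239/10000 ≈ 0.823900
step 6 [3y] swap r/2=2251/52093: DF=(1 − 2251/52093·(0.954200+0.918600+0.893000+0.844700+0.823900))/(1+2251/52093) = 7749/10000 ≈ 0.774900
step 7 [3.5y] swap r/2=2321/59772: DF=(1 − 2321/59772·(0.954200+0.918600+0.893000+0.844700+0.823900+0.774900))/(1+2321/59772) = 7679/10000 ≈ 0.767900
step 8 [4y] swap r/2=612/16831: DF=(1 − 612/16831·(0.954200+0.918600+0.893000+0.844700+0.823900+0.774900+0.767900))/(1+612/16831) = 472/625 ≈ 0.755200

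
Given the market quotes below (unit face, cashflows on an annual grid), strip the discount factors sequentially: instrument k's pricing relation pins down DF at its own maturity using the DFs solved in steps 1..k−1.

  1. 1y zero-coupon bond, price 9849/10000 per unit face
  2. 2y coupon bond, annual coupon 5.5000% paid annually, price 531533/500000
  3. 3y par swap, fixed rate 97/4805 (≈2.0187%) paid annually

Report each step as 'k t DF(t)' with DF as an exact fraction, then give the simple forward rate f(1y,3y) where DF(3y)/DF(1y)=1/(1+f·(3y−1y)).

step 1 [1y] zero: DF = P = 9849/10000 ≈ 0.984900
step 2 [2y] bond c/1=11/200: DF=(531533/500000 − 11/200·(0.984900))/(1+11/200) = 9563/10000 ≈ 0.956300
step 3 [3y] swap r/1=97/4805: DF=(1 − 97/4805·(0.984900+0.956300))/(1+97/4805) = 4709/5000 ≈ 0.941800

1 1 9849/10000
2 2 9563/10000
3 3 4709/5000
f(1y,3y) = ((9849/10000)/(4709/5000) − 1)/(2) = 431/18836 ≈ 2.2882%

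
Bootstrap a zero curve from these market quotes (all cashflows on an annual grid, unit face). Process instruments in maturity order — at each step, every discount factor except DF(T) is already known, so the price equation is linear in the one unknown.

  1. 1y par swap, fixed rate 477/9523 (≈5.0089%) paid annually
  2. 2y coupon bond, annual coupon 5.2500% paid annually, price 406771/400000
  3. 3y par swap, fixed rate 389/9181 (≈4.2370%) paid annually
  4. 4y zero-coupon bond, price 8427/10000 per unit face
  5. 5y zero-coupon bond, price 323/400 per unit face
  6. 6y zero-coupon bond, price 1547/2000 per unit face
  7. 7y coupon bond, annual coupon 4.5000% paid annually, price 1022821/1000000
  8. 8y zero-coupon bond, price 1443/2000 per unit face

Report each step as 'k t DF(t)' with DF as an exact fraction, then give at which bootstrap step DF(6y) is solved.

step 1 [1y] swap r/1=477/9523: DF=(1 − 477/9523·(0))/(1+477/9523) = 9523/10000 ≈ 0.952300
step 2 [2y] bond c/1=21/400: DF=(406771/400000 − 21/400·(0.952300))/(1+21/400) = 9187/10000 ≈ 0.918700
step 3 [3y] swap r/1=389/9181: DF=(1 − 389/9181·(0.952300+0.918700))/(1+389/9181) = 8833/10000 ≈ 0.883300
step 4 [4y] zero: DF = P = 8427/10000 ≈ 0.842700
step 5 [5y] zero: DF = P = 323/400 ≈ 0.807500
step 6 [6y] zero: DF = P = 1547/2000 ≈ 0.773500
step 7 [7y] bond c/1=9/200: DF=(1022821/1000000 − 9/200·(0.952300+0.918700+0.883300+0.842700+0.807500+0.773500))/(1+9/200) = 3779/5000 ≈ 0.755800
step 8 [8y] zero: DF = P = 1443/2000 ≈ 0.721500

1 1 9523/10000
2 2 9187/10000
3 3 8833/10000
4 4 8427/10000
5 5 323/400
6 6 1547/2000
7 7 3779/5000
8 8 1443/2000
DF(6y) is solved at step 6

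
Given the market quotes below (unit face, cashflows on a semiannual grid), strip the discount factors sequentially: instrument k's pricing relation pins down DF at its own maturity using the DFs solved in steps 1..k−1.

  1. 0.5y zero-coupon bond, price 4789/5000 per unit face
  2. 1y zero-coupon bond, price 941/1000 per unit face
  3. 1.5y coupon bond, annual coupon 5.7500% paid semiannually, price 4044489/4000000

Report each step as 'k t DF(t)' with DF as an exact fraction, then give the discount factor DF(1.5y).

step 1 [0.5y] zero: DF = P = 4789/5000 ≈ 0.957800
step 2 [1y] zero: DF = P = 941/1000 ≈ 0.941000
step 3 [1.5y] bond c/2=23/800: DF=(4044489/4000000 − 23/800·(0.957800+0.941000))/(1+23/800) = 4649/5000 ≈ 0.929800

1 1/2 4789/5000
2 1 941/1000
3 3/2 4649/5000
DF(1.5y) = 4649/5000 ≈ 0.929800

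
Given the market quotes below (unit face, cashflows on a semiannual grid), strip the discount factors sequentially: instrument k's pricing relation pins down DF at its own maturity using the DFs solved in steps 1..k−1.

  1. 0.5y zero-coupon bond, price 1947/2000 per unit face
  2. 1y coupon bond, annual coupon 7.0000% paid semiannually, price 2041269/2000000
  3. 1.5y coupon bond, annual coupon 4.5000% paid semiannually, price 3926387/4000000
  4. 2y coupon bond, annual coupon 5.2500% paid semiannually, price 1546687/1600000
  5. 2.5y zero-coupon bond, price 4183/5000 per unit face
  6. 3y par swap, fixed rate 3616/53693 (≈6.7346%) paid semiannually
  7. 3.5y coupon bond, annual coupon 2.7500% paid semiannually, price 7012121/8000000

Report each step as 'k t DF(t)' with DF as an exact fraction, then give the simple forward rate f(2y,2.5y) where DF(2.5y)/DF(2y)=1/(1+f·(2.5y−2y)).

step 1 [0.5y] zero: DF = P = 1947/2000 ≈ 0.973500
step 2 [1y] bond c/2=7/200: DF=(2041269/2000000 − 7/200·(0.973500))/(1+7/200) = 2383/2500 ≈ 0.953200
step 3 [1.5y] bond c/2=9/400: DF=(3926387/4000000 − 9/400·(0.973500+0.953200))/(1+9/400) = 1147/1250 ≈ 0.917600
step 4 [2y] bond c/2=21/800: DF=(1546687/1600000 − 21/800·(0.973500+0.953200+0.917600))/(1+21/800) = 2173/2500 ≈ 0.869200
step 5 [2.5y] zero: DF = P = 4183/5000 ≈ 0.836600
step 6 [3y] swap r/2=1808/53693: DF=(1 − 1808/53693·(0.973500+0.953200+0.917600+0.869200+0.836600))/(1+1808/53693) = 512/625 ≈ 0.819200
step 7 [3.5y] bond c/2=11/800: DF=(7012121/8000000 − 11/800·(0.973500+0.953200+0.917600+0.869200+0.836600+0.819200))/(1+11/800) = 3959/5000 ≈ 0.791800

1 1/2 1947/2000
2 1 2383/2500
3 3/2 1147/1250
4 2 2173/2500
5 5/2 4183/5000
6 3 512/625
7 7/2 3959/5000
f(2y,2.5y) = ((2173/2500)/(4183/5000) − 1)/(1/2) = 326/4183 ≈ 7.7934%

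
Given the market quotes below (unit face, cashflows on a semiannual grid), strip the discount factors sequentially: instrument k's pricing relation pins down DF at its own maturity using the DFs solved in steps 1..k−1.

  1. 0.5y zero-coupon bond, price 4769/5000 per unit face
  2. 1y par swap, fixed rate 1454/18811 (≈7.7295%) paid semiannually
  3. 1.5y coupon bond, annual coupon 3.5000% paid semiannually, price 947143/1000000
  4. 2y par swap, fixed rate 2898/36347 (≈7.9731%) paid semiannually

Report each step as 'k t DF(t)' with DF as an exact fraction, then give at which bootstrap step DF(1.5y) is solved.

1 1/2 4769/5000
2 1 9273/10000
3 3/2 1797/2000
4 2 8551/10000
DF(1.5y) is solved at step 3

step 1 [0.5y] zero: DF = P = 4769/5000 ≈ 0.953800
step 2 [1y] swap r/2=727/18811: DF=(1 − 727/18811·(0.953800))/(1+727/18811) = 9273/10000 ≈ 0.927300
step 3 [1.5y] bond c/2=7/400: DF=(947143/1000000 − 7/400·(0.953800+0.927300))/(1+7/400) = 1797/2000 ≈ 0.898500
step 4 [2y] swap r/2=1449/36347: DF=(1 − 1449/36347·(0.953800+0.927300+0.898500))/(1+1449/36347) = 8551/10000 ≈ 0.855100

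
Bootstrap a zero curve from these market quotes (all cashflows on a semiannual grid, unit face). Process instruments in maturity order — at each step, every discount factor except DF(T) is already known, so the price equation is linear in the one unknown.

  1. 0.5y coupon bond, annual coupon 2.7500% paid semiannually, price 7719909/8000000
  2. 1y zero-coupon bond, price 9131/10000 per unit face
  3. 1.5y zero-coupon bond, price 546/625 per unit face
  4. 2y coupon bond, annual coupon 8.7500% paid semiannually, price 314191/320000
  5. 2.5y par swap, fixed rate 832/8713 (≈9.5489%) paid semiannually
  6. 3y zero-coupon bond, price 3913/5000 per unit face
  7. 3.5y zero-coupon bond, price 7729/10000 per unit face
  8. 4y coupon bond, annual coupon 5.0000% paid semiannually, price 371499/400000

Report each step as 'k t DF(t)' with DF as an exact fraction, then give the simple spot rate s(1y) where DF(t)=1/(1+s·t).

1 1/2 9519/10000
2 1 9131/10000
3 3/2 546/625
4 2 8259/10000
5 5/2 99/125
6 3 3913/5000
7 7/2 7729/10000
8 4 7619/10000
s(1y) = (1/(9131/10000) − 1)/(1) = 869/9131 ≈ 9.5170%

step 1 [0.5y] bond c/2=11/800: DF=(7719909/8000000 − 11/800·(0))/(1+11/800) = 9519/10000 ≈ 0.951900
step 2 [1y] zero: DF = P = 9131/10000 ≈ 0.913100
step 3 [1.5y] zero: DF = P = 546/625 ≈ 0.873600
step 4 [2y] bond c/2=7/160: DF=(314191/320000 − 7/160·(0.951900+0.913100+0.873600))/(1+7/160) = 8259/10000 ≈ 0.825900
step 5 [2.5y] swap r/2=416/8713: DF=(1 − 416/8713·(0.951900+0.913100+0.873600+0.825900))/(1+416/8713) = 99/125 ≈ 0.792000
step 6 [3y] zero: DF = P = 3913/5000 ≈ 0.782600
step 7 [3.5y] zero: DF = P = 7729/10000 ≈ 0.772900
step 8 [4y] bond c/2=1/40: DF=(371499/400000 − 1/40·(0.951900+0.913100+0.873600+0.825900+0.792000+0.782600+0.772900))/(1+1/40) = 7619/10000 ≈ 0.761900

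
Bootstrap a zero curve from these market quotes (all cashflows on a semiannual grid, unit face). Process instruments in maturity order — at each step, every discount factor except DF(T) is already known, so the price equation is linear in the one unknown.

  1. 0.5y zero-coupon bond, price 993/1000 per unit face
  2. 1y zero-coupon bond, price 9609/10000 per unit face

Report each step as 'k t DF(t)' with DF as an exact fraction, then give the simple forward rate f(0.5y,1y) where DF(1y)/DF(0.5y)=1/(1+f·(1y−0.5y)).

1 1/2 993/1000
2 1 9609/10000
f(0.5y,1y) = ((993/1000)/(9609/10000) − 1)/(1/2) = 214/3203 ≈ 6.6812%

step 1 [0.5y] zero: DF = P = 993/1000 ≈ 0.993000
step 2 [1y] zero: DF = P = 9609/10000 ≈ 0.960900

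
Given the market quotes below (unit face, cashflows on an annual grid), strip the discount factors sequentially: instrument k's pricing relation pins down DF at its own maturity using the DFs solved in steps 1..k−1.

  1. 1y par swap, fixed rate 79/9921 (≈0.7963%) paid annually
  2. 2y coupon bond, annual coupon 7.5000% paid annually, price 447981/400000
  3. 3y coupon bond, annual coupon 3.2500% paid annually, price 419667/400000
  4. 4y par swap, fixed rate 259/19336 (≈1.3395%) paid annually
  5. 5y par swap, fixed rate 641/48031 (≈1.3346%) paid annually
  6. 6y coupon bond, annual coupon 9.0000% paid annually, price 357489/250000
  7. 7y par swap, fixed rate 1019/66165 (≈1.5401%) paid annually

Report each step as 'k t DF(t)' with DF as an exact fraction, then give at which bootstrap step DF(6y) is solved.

1 1 9921/10000
2 2 4863/5000
3 3 9543/10000
4 4 4741/5000
5 5 9359/10000
6 6 9153/10000
7 7 8981/10000
DF(6y) is solved at step 6

step 1 [1y] swap r/1=79/9921: DF=(1 − 79/9921·(0))/(1+79/9921) = 9921/10000 ≈ 0.992100
step 2 [2y] bond c/1=3/40: DF=(447981/400000 − 3/40·(0.992100))/(1+3/40) = 4863/5000 ≈ 0.972600
step 3 [3y] bond c/1=13/400: DF=(419667/400000 − 13/400·(0.992100+0.972600))/(1+13/400) = 9543/10000 ≈ 0.954300
step 4 [4y] swap r/1=259/19336: DF=(1 − 259/19336·(0.992100+0.972600+0.954300))/(1+259/19336) = 4741/5000 ≈ 0.948200
step 5 [5y] swap r/1=641/48031: DF=(1 − 641/48031·(0.992100+0.972600+0.954300+0.948200))/(1+641/48031) = 9359/10000 ≈ 0.935900
step 6 [6y] bond c/1=9/100: DF=(357489/250000 − 9/100·(0.992100+0.972600+0.954300+0.948200+0.935900))/(1+9/100) = 9153/10000 ≈ 0.915300
step 7 [7y] swap r/1=1019/66165: DF=(1 − 1019/66165·(0.992100+0.972600+0.954300+0.948200+0.935900+0.915300))/(1+1019/66165) = 8981/10000 ≈ 0.898100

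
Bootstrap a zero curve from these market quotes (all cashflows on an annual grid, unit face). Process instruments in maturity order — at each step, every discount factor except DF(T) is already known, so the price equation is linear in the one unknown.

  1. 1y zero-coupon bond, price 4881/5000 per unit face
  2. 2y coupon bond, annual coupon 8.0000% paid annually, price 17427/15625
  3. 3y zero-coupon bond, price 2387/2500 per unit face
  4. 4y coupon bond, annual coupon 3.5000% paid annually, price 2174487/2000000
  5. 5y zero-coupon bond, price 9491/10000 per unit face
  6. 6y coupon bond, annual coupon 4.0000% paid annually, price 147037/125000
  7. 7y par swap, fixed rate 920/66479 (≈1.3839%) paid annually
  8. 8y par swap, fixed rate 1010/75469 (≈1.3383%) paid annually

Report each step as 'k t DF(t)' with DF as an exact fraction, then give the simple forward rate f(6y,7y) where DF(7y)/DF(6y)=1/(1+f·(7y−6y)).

step 1 [1y] zero: DF = P = 4881/5000 ≈ 0.976200
step 2 [2y] bond c/1=2/25: DF=(17427/15625 − 2/25·(0.976200))/(1+2/25) = 2401/2500 ≈ 0.960400
step 3 [3y] zero: DF = P = 2387/2500 ≈ 0.954800
step 4 [4y] bond c/1=7/200: DF=(2174487/2000000 − 7/200·(0.976200+0.960400+0.954800))/(1+7/200) = 9527/10000 ≈ 0.952700
step 5 [5y] zero: DF = P = 9491/10000 ≈ 0.949100
step 6 [6y] bond c/1=1/25: DF=(147037/125000 − 1/25·(0.976200+0.960400+0.954800+0.952700+0.949100))/(1+1/25) = 9467/10000 ≈ 0.946700
step 7 [7y] swap r/1=920/66479: DF=(1 − 920/66479·(0.976200+0.960400+0.954800+0.952700+0.949100+0.946700))/(1+920/66479) = 227/250 ≈ 0.908000
step 8 [8y] swap r/1=1010/75469: DF=(1 − 1010/75469·(0.976200+0.960400+0.954800+0.952700+0.949100+0.946700+0.908000))/(1+1010/75469) = 899/1000 ≈ 0.899000

1 1 4881/5000
2 2 2401/2500
3 3 2387/2500
4 4 9527/10000
5 5 9491/10000
6 6 9467/10000
7 7 227/250
8 8 899/1000
f(6y,7y) = ((9467/10000)/(227/250) − 1)/(1) = 387/9080 ≈ 4.2621%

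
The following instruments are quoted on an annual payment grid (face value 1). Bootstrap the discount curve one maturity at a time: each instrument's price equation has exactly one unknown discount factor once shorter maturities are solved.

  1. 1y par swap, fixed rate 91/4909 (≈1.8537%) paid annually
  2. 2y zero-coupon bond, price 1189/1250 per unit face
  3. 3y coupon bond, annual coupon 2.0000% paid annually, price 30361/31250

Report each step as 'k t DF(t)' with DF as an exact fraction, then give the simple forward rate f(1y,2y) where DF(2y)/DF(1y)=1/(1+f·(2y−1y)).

step 1 [1y] swap r/1=91/4909: DF=(1 − 91/4909·(0))/(1+91/4909) = 4909/5000 ≈ 0.981800
step 2 [2y] zero: DF = P = 1189/1250 ≈ 0.951200
step 3 [3y] bond c/1=1/50: DF=(30361/31250 − 1/50·(0.981800+0.951200))/(1+1/50) = 4573/5000 ≈ 0.914600

1 1 4909/5000
2 2 1189/1250
3 3 4573/5000
f(1y,2y) = ((4909/5000)/(1189/1250) − 1)/(1) = 153/4756 ≈ 3.2170%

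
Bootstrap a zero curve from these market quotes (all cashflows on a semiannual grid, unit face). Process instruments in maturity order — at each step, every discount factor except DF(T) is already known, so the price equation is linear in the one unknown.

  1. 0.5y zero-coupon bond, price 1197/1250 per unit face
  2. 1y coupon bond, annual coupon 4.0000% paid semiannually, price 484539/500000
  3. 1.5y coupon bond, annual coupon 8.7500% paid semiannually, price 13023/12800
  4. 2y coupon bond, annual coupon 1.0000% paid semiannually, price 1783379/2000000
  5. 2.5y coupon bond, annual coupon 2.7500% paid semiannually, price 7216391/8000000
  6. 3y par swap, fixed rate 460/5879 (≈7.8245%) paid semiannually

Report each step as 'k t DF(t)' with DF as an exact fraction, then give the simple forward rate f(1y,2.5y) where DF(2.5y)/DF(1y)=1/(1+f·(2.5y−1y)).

step 1 [0.5y] zero: DF = P = 1197/1250 ≈ 0.957600
step 2 [1y] bond c/2=1/50: DF=(484539/500000 − 1/50·(0.957600))/(1+1/50) = 9313/10000 ≈ 0.931300
step 3 [1.5y] bond c/2=7/160: DF=(13023/12800 − 7/160·(0.957600+0.931300))/(1+7/160) = 2239/2500 ≈ 0.895600
step 4 [2y] bond c/2=1/200: DF=(1783379/2000000 − 1/200·(0.957600+0.931300+0.895600))/(1+1/200) = 4367/5000 ≈ 0.873400
step 5 [2.5y] bond c/2=11/800: DF=(7216391/8000000 − 11/800·(0.957600+0.931300+0.895600+0.873400))/(1+11/800) = 4201/5000 ≈ 0.840200
step 6 [3y] swap r/2=230/5879: DF=(1 − 230/5879·(0.957600+0.931300+0.895600+0.873400+0.840200))/(1+230/5879) = 793/1000 ≈ 0.793000

1 1/2 1197/1250
2 1 9313/10000
3 3/2 2239/2500
4 2 4367/5000
5 5/2 4201/5000
6 3 793/1000
f(1y,2.5y) = ((9313/10000)/(4201/5000) − 1)/(3/2) = 911/12603 ≈ 7.2284%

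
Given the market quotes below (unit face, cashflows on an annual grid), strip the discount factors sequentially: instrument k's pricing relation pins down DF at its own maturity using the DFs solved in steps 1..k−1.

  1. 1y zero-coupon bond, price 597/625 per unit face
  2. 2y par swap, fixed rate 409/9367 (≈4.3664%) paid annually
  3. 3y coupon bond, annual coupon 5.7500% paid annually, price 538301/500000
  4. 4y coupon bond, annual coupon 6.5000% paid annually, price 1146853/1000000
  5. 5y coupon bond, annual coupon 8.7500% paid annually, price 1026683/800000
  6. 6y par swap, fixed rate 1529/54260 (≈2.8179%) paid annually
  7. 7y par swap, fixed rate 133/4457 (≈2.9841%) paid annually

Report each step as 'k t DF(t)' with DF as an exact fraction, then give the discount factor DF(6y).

1 1 597/625
2 2 4591/5000
3 3 4581/5000
4 4 4533/5000
5 5 8827/10000
6 6 8471/10000
7 7 4069/5000
DF(6y) = 8471/10000 ≈ 0.847100

step 1 [1y] zero: DF = P = 597/625 ≈ 0.955200
step 2 [2y] swap r/1=409/9367: DF=(1 − 409/9367·(0.955200))/(1+409/9367) = 4591/5000 ≈ 0.918200
step 3 [3y] bond c/1=23/400: DF=(538301/500000 − 23/400·(0.955200+0.918200))/(1+23/400) = 4581/5000 ≈ 0.916200
step 4 [4y] bond c/1=13/200: DF=(1146853/1000000 − 13/200·(0.955200+0.918200+0.916200))/(1+13/200) = 4533/5000 ≈ 0.906600
step 5 [5y] bond c/1=7/80: DF=(1026683/800000 − 7/80·(0.955200+0.918200+0.916200+0.906600))/(1+7/80) = 8827/10000 ≈ 0.882700
step 6 [6y] swap r/1=1529/54260: DF=(1 − 1529/54260·(0.955200+0.918200+0.916200+0.906600+0.882700))/(1+1529/54260) = 8471/10000 ≈ 0.847100
step 7 [7y] swap r/1=133/4457: DF=(1 − 133/4457·(0.955200+0.918200+0.916200+0.906600+0.882700+0.847100))/(1+133/4457) = 4069/5000 ≈ 0.813800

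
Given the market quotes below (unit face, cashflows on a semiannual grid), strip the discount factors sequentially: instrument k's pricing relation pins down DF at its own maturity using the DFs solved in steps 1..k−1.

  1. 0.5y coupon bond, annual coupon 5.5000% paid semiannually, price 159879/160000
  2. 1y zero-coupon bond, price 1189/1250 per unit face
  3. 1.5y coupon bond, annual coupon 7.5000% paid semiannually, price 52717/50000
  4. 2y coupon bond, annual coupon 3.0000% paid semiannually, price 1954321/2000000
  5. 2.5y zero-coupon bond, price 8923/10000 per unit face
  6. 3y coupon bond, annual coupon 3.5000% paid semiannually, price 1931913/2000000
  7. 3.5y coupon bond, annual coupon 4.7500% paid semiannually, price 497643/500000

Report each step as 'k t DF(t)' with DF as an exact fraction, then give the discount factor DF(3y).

step 1 [0.5y] bond c/2=11/400: DF=(159879/160000 − 11/400·(0))/(1+11/400) = 389/400 ≈ 0.972500
step 2 [1y] zero: DF = P = 1189/1250 ≈ 0.951200
step 3 [1.5y] bond c/2=3/80: DF=(52717/50000 − 3/80·(0.972500+0.951200))/(1+3/80) = 9467/10000 ≈ 0.946700
step 4 [2y] bond c/2=3/200: DF=(1954321/2000000 − 3/200·(0.972500+0.951200+0.946700))/(1+3/200) = 9203/10000 ≈ 0.920300
step 5 [2.5y] zero: DF = P = 8923/10000 ≈ 0.892300
step 6 [3y] bond c/2=7/400: DF=(1931913/2000000 − 7/400·(0.972500+0.951200+0.946700+0.920300+0.892300))/(1+7/400) = 543/625 ≈ 0.868800
step 7 [3.5y] bond c/2=19/800: DF=(497643/500000 − 19/800·(0.972500+0.951200+0.946700+0.920300+0.892300+0.868800))/(1+19/800) = 4217/5000 ≈ 0.843400

1 1/2 389/400
2 1 1189/1250
3 3/2 9467/10000
4 2 9203/10000
5 5/2 8923/10000
6 3 543/625
7 7/2 4217/5000
DF(3y) = 543/625 ≈ 0.868800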